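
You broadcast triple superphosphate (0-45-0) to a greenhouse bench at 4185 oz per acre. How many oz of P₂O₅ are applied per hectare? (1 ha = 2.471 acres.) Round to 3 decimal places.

4653.511 oz P₂O₅ per hectare

P₂O₅ per acre = 4185 × 45% = 1883.25 oz.
Convert to per hectare: 1883.25 × 2.471 = 4653.5108 oz.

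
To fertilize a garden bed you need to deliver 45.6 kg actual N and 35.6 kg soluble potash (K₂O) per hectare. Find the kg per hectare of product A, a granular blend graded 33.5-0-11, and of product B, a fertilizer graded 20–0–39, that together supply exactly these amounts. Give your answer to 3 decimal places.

Per-hectare balance (a = product A, b = product B):
N: 0.335·a + 0.2·b = 45.6
K₂O: 0.11·a + 0.39·b = 35.6
Eliminate a: (row1) − 0.335/0.11·(row2) → -0.987727·b = -62.8182, so b = 63.5987.
Back-substitute: a = (45.6 − 0.2·63.5987) / 0.335 = 98.15002.

98.150 kg product A, 63.599 kg product B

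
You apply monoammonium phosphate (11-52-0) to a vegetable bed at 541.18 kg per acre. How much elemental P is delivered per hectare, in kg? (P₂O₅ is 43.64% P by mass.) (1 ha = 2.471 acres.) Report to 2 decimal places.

303.46 kg P per hectare

P₂O₅ per acre = 541.18 × 52% = 281.414 kg.
Elemental P = 281.414 × 0.4364 = 122.809 kg per acre.
Convert to per hectare: 122.809 × 2.471 = 303.461 kg.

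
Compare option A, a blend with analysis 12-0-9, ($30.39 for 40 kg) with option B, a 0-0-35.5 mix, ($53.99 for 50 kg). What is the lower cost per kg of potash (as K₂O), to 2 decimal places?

option A: K₂O per bag = 40 × 9% = 3.6 kg; cost = 30.39 / 3.6 = $8.4417/kg K₂O.
option B: K₂O per bag = 50 × 35.5% = 17.75 kg; cost = 53.99 / 17.75 = $3.0417/kg K₂O.
option B is cheaper.

$3.04 per kg K₂O (option B)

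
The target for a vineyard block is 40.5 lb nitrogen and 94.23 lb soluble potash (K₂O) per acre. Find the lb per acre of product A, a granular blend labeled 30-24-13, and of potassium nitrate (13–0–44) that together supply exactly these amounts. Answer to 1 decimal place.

Let a = lb of product A, b = lb of potassium nitrate (per acre).
N: 0.3·a + 0.13·b = 40.5
K₂O: 0.13·a + 0.44·b = 94.23
Eliminate a: (row1) − 0.3/0.13·(row2) → -0.885385·b = -176.954, so b = 199.861.
Back-substitute: a = (40.5 − 0.13·199.861) / 0.3 = 48.3936.

48.4 lb product A, 199.9 lb potassium nitrate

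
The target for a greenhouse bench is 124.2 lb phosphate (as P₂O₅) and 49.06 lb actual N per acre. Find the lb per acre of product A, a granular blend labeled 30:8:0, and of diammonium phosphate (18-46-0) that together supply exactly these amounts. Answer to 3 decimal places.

1.712 lb product A, 269.702 lb diammonium phosphate

Let a = lb of product A, b = lb of diammonium phosphate (per acre).
P₂O₅: 0.08·a + 0.46·b = 124.2
N: 0.3·a + 0.18·b = 49.06
Eliminate a: (row1) − 0.08/0.3·(row2) → 0.412·b = 111.117, so b = 269.7023.
Back-substitute: a = (124.2 − 0.46·269.7023) / 0.08 = 1.71197.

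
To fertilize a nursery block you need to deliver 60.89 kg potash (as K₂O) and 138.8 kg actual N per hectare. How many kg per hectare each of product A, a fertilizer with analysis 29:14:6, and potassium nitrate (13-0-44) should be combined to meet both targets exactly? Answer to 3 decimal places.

With a, b = kg per hectare of product A and potassium nitrate:
K₂O: 0.06·a + 0.44·b = 60.89
N: 0.29·a + 0.13·b = 138.8
From row1: a = (60.89 − 0.44·b) / 0.06.
Into row2: 0.29·(60.89 − 0.44·b)/0.06 + 0.13·b = 138.8 → b = 77.8806, a = 443.7087.

443.709 kg product A, 77.881 kg potassium nitrate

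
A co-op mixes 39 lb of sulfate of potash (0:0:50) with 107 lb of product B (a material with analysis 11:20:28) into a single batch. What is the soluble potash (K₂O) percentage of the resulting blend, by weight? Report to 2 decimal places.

Total mass = 39 + 107 = 146 lb.
K₂O mass = 50%×39 + 28%×107 = 49.46 lb.
% K₂O = 49.46 / 146 = 33.8767%.

33.88% K₂O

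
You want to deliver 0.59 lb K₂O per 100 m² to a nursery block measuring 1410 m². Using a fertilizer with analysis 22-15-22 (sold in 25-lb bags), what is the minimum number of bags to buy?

2 bags

Product per 100 m² = 0.59 / 22% = 2.68182 lb.
Total product = 2.68182 × 1410 / 100 = 37.8136 lb.
Bags = ⌈37.8136 / 25⌉ = 2.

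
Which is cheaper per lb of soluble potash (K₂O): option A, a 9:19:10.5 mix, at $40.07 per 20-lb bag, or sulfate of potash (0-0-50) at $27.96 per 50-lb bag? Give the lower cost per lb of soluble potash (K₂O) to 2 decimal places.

$1.12 per lb K₂O (sulfate of potash)

option A: K₂O per bag = 20 × 10.5% = 2.1 lb; cost = 40.07 / 2.1 = $19.0810/lb K₂O.
sulfate of potash: K₂O per bag = 50 × 50% = 25 lb; cost = 27.96 / 25 = $1.1184/lb K₂O.
sulfate of potash is cheaper.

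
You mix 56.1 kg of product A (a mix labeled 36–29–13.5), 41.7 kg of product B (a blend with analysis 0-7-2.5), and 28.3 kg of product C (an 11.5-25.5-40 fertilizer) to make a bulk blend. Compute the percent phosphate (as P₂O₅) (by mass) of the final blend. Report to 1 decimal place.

20.9% P₂O₅

Total mass = 56.1 + 41.7 + 28.3 = 126.1 kg.
P₂O₅ mass = 29%×56.1 + 7%×41.7 + 25.5%×28.3 = 26.4045 kg.
% P₂O₅ = 26.4045 / 126.1 = 20.9393%.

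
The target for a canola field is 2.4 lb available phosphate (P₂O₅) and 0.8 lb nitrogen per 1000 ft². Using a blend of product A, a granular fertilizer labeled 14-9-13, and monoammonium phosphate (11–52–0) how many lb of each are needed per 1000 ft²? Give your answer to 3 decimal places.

2.417 lb product A, 4.197 lb monoammonium phosphate

Per-1000 ft² balance (a = product A, b = monoammonium phosphate):
P₂O₅: 0.09·a + 0.52·b = 2.4
N: 0.14·a + 0.11·b = 0.8
Solving simultaneously: a = 2.41653, b = 4.19714.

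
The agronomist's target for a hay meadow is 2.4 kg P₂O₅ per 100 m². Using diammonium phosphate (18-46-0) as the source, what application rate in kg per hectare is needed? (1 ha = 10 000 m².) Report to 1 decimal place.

521.7 kg of product per hectare

Product per 100 m² = 2.4 / 46% = 5.21739 kg.
Convert to per hectare: 5.21739 × 100 = 521.739 kg.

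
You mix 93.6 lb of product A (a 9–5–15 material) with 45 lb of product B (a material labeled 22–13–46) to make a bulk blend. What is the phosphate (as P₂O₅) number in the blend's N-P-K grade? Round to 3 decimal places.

7.597% P₂O₅

Total mass = 93.6 + 45 = 138.6 lb.
P₂O₅ mass = 5%×93.6 + 13%×45 = 10.53 lb.
% P₂O₅ = 10.53 / 138.6 = 7.5974%.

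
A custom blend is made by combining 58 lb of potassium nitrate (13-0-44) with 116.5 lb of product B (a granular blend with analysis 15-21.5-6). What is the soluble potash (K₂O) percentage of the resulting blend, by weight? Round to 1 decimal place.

Total mass = 58 + 116.5 = 174.5 lb.
K₂O mass = 44%×58 + 6%×116.5 = 32.51 lb.
% K₂O = 32.51 / 174.5 = 18.6304%.

18.6% K₂O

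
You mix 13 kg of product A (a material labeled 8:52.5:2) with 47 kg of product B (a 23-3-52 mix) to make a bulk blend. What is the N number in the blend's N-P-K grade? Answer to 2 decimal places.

19.75% N

Total mass = 13 + 47 = 60 kg.
N mass = 8%×13 + 23%×47 = 11.85 kg.
% N = 11.85 / 60 = 19.75%.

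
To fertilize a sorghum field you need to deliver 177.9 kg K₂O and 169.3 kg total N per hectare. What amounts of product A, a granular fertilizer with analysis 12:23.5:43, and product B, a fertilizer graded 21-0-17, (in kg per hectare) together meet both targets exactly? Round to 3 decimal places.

122.718 kg product A, 736.066 kg product B

Per-hectare balance (a = product A, b = product B):
K₂O: 0.43·a + 0.17·b = 177.9
N: 0.12·a + 0.21·b = 169.3
From row1: a = (177.9 − 0.17·b) / 0.43.
Into row2: 0.12·(177.9 − 0.17·b)/0.43 + 0.21·b = 169.3 → b = 736.0658, a = 122.7182.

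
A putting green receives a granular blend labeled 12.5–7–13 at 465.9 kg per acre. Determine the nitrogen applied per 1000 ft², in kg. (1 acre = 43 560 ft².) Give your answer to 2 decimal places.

1.34 kg N per thousand sq ft

nitrogen per acre = 465.9 × 12.5% = 58.2375 kg.
Convert to per 1000 ft²: 58.2375 × 0.0229568 = 1.33695 kg.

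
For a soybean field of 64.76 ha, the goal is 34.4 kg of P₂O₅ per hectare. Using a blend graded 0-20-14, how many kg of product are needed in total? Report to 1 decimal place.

11138.7 kg

Product per hectare = 34.4 / 20% = 172 kg.
Total product = 172 × 64.76 = 11138.72 kg.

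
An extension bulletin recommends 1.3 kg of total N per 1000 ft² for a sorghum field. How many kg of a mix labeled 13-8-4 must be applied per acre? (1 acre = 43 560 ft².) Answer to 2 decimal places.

435.60 kg of product per acre

Product per 1000 ft² = 1.3 / 13% = 10 kg.
Convert to per acre: 10 × 43.56 = 435.6 kg.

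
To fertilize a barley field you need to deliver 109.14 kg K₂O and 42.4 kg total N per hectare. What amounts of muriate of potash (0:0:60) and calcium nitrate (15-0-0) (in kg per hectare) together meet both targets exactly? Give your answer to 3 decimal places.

Let a = kg of muriate of potash, b = kg of calcium nitrate (per hectare).
K₂O: 0.6·a + 0·b = 109.14
N: 0·a + 0.15·b = 42.4
Solving simultaneously: a = 181.9, b = 282.6667.

181.900 kg muriate of potash, 282.667 kg calcium nitrate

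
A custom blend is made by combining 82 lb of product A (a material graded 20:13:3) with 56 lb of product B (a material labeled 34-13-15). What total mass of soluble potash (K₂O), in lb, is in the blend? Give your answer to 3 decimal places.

10.860 lb K₂O

K₂O mass = 3%×82 + 15%×56 = 10.86 lb.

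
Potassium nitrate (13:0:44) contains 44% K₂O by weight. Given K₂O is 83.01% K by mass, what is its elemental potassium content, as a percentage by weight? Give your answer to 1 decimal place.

36.5% K

%K = 44 × 0.8301 = 36.5244%.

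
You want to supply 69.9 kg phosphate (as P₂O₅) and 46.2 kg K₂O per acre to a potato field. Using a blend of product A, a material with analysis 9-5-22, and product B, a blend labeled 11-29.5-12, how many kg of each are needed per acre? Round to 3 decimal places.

88.981 kg product A, 221.868 kg product B

With a, b = kg per acre of product A and product B:
P₂O₅: 0.05·a + 0.295·b = 69.9
K₂O: 0.22·a + 0.12·b = 46.2
Solving simultaneously: a = 88.9813, b = 221.8676.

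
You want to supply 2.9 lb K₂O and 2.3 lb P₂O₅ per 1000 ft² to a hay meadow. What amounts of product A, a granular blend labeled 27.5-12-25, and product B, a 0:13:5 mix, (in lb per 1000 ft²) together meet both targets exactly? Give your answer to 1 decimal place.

With a, b = lb per 1000 ft² of product A and product B:
K₂O: 0.25·a + 0.05·b = 2.9
P₂O₅: 0.12·a + 0.13·b = 2.3
From row1: a = (2.9 − 0.05·b) / 0.25.
Into row2: 0.12·(2.9 − 0.05·b)/0.25 + 0.13·b = 2.3 → b = 8.56604, a = 9.88679.

9.9 lb product A, 8.6 lb product B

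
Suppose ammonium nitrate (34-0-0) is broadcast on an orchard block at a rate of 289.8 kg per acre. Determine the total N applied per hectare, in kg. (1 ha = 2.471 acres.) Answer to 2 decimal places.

243.47 kg N per hectare

nitrogen per acre = 289.8 × 34% = 98.532 kg.
Convert to per hectare: 98.532 × 2.471 = 243.473 kg.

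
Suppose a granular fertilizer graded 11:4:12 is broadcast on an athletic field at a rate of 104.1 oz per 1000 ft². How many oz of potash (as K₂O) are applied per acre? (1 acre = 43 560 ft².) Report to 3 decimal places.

K₂O per 1000 ft² = 104.1 × 12% = 12.492 oz.
Convert to per acre: 12.492 × 43.56 = 544.1515 oz.

544.152 oz K₂O per acre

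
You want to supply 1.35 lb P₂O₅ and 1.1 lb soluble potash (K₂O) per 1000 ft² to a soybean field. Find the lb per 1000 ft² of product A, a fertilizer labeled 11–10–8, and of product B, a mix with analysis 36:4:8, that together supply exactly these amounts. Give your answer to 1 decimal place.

Let a = lb of product A, b = lb of product B (per 1000 ft²).
P₂O₅: 0.1·a + 0.04·b = 1.35
K₂O: 0.08·a + 0.08·b = 1.1
Eliminate b: (row1) − 0.04/0.08·(row2) → 0.06·a = 0.8, so a = 13.3333.
Then b = (1.1 − 0.08·13.3333) / 0.08 = 0.416667.

13.3 lb product A, 0.4 lb product B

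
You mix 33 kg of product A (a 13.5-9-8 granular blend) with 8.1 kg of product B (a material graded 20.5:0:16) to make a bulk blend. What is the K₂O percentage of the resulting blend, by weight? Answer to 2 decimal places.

9.58% K₂O

Total mass = 33 + 8.1 = 41.1 kg.
K₂O mass = 8%×33 + 16%×8.1 = 3.936 kg.
% K₂O = 3.936 / 41.1 = 9.57664%.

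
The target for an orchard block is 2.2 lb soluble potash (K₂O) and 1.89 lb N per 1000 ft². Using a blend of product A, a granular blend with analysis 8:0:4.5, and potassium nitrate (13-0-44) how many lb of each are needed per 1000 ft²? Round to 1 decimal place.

With a, b = lb per 1000 ft² of product A and potassium nitrate:
K₂O: 0.045·a + 0.44·b = 2.2
N: 0.08·a + 0.13·b = 1.89
Eliminate b: (row1) − 0.44/0.13·(row2) → -0.225769·a = -4.19692, so a = 18.5894.
Then b = (1.89 − 0.08·18.5894) / 0.13 = 3.09881.

18.6 lb product A, 3.1 lb potassium nitrate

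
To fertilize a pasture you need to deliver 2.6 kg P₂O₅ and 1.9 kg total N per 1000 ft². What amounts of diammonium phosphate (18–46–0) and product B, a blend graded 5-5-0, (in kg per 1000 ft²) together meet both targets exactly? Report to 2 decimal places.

Let a = kg of diammonium phosphate, b = kg of product B (per 1000 ft²).
P₂O₅: 0.46·a + 0.05·b = 2.6
N: 0.18·a + 0.05·b = 1.9
Eliminate b: (row1) − 0.05/0.05·(row2) → 0.28·a = 0.7, so a = 2.5.
Then b = (1.9 − 0.18·2.5) / 0.05 = 29.

2.50 kg diammonium phosphate, 29.00 kg product B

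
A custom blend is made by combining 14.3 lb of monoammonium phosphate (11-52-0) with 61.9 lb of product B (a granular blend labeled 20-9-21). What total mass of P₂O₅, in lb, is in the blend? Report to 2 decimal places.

13.01 lb P₂O₅

P₂O₅ mass = 52%×14.3 + 9%×61.9 = 13.007 lb.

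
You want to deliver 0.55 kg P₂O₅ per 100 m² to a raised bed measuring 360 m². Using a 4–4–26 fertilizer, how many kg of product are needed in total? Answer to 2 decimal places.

Product per 100 m² = 0.55 / 4% = 13.75 kg.
Total product = 13.75 × 360 / 100 = 49.5 kg.

49.50 kg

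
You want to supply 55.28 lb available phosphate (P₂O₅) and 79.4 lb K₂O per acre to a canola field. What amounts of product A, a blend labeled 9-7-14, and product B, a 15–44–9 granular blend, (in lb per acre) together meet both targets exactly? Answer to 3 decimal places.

With a, b = lb per acre of product A and product B:
P₂O₅: 0.07·a + 0.44·b = 55.28
K₂O: 0.14·a + 0.09·b = 79.4
Solving simultaneously: a = 541.7866, b = 39.44304.

541.787 lb product A, 39.443 lb product B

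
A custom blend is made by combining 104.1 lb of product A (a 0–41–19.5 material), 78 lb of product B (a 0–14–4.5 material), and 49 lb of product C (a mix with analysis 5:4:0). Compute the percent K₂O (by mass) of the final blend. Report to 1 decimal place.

10.3% K₂O

Total mass = 104.1 + 78 + 49 = 231.1 lb.
K₂O mass = 19.5%×104.1 + 4.5%×78 + 0%×49 = 23.8095 lb.
% K₂O = 23.8095 / 231.1 = 10.3027%.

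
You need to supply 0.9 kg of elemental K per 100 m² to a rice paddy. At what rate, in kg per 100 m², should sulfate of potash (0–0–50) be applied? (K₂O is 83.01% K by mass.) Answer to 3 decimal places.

As K₂O: 0.9 / 0.8301 = 1.08421 kg per 100 m².
Product per 100 m² = 1.08421 / 50% = 2.16841 kg.

2.168 kg of product per hundred sq m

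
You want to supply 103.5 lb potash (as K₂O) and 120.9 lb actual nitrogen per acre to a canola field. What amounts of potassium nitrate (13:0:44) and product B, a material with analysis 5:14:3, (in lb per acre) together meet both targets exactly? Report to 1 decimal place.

With a, b = lb per acre of potassium nitrate and product B:
K₂O: 0.44·a + 0.03·b = 103.5
N: 0.13·a + 0.05·b = 120.9
From row1: a = (103.5 − 0.03·b) / 0.44.
Into row2: 0.13·(103.5 − 0.03·b)/0.44 + 0.05·b = 120.9 → b = 2195.64, a = 85.5249.

85.5 lb potassium nitrate, 2195.6 lb product B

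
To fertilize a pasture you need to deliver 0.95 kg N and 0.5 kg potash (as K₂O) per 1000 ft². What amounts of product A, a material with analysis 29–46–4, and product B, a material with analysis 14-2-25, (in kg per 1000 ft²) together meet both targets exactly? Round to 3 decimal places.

2.504 kg product A, 1.599 kg product B

With a, b = kg per 1000 ft² of product A and product B:
N: 0.29·a + 0.14·b = 0.95
K₂O: 0.04·a + 0.25·b = 0.5
From row1: a = (0.95 − 0.14·b) / 0.29.
Into row2: 0.04·(0.95 − 0.14·b)/0.29 + 0.25·b = 0.5 → b = 1.5994, a = 2.50374.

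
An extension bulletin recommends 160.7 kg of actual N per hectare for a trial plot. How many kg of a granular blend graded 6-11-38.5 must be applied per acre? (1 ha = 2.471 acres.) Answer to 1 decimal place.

Product per hectare = 160.7 / 6% = 2678.33 kg.
Convert to per acre: 2678.33 × 0.404694 = 1083.91 kg.

1083.9 kg of product per acre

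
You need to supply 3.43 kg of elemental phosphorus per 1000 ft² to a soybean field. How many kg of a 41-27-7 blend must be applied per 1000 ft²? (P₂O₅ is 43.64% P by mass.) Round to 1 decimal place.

29.1 kg of product per thousand sq ft

As P₂O₅: 3.43 / 0.4364 = 7.85976 kg per 1000 ft².
Product per 1000 ft² = 7.85976 / 27% = 29.1102 kg.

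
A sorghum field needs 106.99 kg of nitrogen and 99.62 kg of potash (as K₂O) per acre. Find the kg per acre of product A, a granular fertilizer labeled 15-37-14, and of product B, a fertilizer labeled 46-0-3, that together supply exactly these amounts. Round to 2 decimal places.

711.44 kg product A, 0.59 kg product B

With a, b = kg per acre of product A and product B:
N: 0.15·a + 0.46·b = 106.99
K₂O: 0.14·a + 0.03·b = 99.62
Eliminate b: (row1) − 0.46/0.03·(row2) → -1.99667·a = -1420.52, so a = 711.444.
Then b = (99.62 − 0.14·711.444) / 0.03 = 0.594324.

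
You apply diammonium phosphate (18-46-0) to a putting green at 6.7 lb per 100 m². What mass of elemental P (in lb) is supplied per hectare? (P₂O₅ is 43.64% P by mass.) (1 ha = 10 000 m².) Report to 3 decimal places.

134.498 lb P per hectare

P₂O₅ per 100 m² = 6.7 × 46% = 3.082 lb.
Elemental P = 3.082 × 0.4364 = 1.34498 lb per 100 m².
Convert to per hectare: 1.34498 × 100 = 134.49848 lb.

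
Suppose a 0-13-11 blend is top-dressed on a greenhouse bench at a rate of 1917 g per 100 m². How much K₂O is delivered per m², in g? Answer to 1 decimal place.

2.1 g K₂O per sq m

K₂O per 100 m² = 1917 × 11% = 210.87 g.
Convert to per m²: 210.87 × 0.01 = 2.1087 g.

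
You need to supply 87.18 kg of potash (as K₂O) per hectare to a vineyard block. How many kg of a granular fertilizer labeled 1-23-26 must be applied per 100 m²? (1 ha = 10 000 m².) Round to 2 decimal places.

3.35 kg of product per hundred sq m

Product per hectare = 87.18 / 26% = 335.308 kg.
Convert to per 100 m²: 335.308 × 0.01 = 3.35308 kg.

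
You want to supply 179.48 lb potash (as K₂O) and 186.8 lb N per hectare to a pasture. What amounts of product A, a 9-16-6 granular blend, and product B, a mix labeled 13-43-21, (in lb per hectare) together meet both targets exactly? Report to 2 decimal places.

Per-hectare balance (a = product A, b = product B):
K₂O: 0.06·a + 0.21·b = 179.48
N: 0.09·a + 0.13·b = 186.8
From row1: a = (179.48 − 0.21·b) / 0.06.
Into row2: 0.09·(179.48 − 0.21·b)/0.06 + 0.13·b = 186.8 → b = 445.514, a = 1432.036.

1432.04 lb product A, 445.51 lb product B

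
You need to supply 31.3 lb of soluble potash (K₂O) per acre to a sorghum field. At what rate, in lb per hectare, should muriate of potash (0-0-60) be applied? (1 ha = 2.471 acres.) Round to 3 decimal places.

128.904 lb of product per hectare

Product per acre = 31.3 / 60% = 52.1667 lb.
Convert to per hectare: 52.1667 × 2.471 = 128.9038 lb.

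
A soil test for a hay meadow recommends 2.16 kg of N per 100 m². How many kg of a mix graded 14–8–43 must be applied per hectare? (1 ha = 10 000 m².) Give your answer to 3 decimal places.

Product per 100 m² = 2.16 / 14% = 15.4286 kg.
Convert to per hectare: 15.4286 × 100 = 1542.8571 kg.

1542.857 kg of product per hectare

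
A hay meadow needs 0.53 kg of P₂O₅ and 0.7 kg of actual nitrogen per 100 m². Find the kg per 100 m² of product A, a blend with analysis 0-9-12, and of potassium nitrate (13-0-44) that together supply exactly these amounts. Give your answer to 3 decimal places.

5.889 kg product A, 5.385 kg potassium nitrate

With a, b = kg per 100 m² of product A and potassium nitrate:
P₂O₅: 0.09·a + 0·b = 0.53
N: 0·a + 0.13·b = 0.7
Solving simultaneously: a = 5.88889, b = 5.38462.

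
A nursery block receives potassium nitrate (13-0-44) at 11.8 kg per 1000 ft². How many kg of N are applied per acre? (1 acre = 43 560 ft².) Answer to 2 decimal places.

66.82 kg N per acre

nitrogen per 1000 ft² = 11.8 × 13% = 1.534 kg.
Convert to per acre: 1.534 × 43.56 = 66.821 kg.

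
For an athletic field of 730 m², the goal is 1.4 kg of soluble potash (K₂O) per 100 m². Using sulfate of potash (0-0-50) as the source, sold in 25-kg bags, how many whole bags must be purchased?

Product per 100 m² = 1.4 / 50% = 2.8 kg.
Total product = 2.8 × 730 / 100 = 20.44 kg.
Bags = ⌈20.44 / 25⌉ = 1.

1 bags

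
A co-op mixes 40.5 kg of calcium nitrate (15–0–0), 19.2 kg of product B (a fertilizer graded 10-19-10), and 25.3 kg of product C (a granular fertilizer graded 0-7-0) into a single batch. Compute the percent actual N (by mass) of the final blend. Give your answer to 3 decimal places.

9.406% N

Total mass = 40.5 + 19.2 + 25.3 = 85 kg.
N mass = 15%×40.5 + 10%×19.2 + 0%×25.3 = 7.995 kg.
% N = 7.995 / 85 = 9.40588%.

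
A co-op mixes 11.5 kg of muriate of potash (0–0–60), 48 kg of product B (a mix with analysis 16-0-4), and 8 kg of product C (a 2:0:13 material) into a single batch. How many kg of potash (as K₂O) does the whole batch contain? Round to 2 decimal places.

K₂O mass = 60%×11.5 + 4%×48 + 13%×8 = 9.86 kg.

9.86 kg K₂O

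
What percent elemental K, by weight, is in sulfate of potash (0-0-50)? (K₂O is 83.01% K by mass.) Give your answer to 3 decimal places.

%K = 50 × 0.8301 = 41.505%.

41.505% K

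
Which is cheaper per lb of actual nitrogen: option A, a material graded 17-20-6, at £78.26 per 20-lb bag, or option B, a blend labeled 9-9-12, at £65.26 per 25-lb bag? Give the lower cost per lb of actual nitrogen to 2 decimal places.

option A: N per bag = 20 × 17% = 3.4 lb; cost = 78.26 / 3.4 = £23.0176/lb N.
option B: N per bag = 25 × 9% = 2.25 lb; cost = 65.26 / 2.25 = £29.0044/lb N.
option A is cheaper.

£23.02 per lb N (option A)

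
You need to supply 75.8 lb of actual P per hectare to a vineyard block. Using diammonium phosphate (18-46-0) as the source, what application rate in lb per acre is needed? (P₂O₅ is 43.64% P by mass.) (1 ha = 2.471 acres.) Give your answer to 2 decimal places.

As P₂O₅: 75.8 / 0.4364 = 173.694 lb per hectare.
Product per hectare = 173.694 / 46% = 377.595 lb.
Convert to per acre: 377.595 × 0.404694 = 152.811 lb.

152.81 lb of product per acre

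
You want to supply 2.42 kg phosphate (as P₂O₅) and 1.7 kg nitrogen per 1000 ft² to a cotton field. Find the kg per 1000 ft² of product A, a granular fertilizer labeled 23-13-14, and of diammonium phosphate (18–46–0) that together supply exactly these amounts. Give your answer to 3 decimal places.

4.204 kg product A, 4.073 kg diammonium phosphate

Per-1000 ft² balance (a = product A, b = diammonium phosphate):
P₂O₅: 0.13·a + 0.46·b = 2.42
N: 0.23·a + 0.18·b = 1.7
Eliminate b: (row1) − 0.46/0.18·(row2) → -0.457778·a = -1.92444, so a = 4.20388.
Then b = (1.7 − 0.23·4.20388) / 0.18 = 4.07282.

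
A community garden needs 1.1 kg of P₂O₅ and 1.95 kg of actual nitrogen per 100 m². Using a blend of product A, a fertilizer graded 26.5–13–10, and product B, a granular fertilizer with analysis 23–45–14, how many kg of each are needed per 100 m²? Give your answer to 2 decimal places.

6.99 kg product A, 0.43 kg product B

Let a = kg of product A, b = kg of product B (per 100 m²).
P₂O₅: 0.13·a + 0.45·b = 1.1
N: 0.265·a + 0.23·b = 1.95
Solving simultaneously: a = 6.98937, b = 0.425294.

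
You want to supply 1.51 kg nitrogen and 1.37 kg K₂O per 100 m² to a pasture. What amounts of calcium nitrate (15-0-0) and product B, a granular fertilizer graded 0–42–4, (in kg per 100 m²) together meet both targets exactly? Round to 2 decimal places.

10.07 kg calcium nitrate, 34.25 kg product B

Per-100 m² balance (a = calcium nitrate, b = product B):
N: 0.15·a + 0·b = 1.51
K₂O: 0·a + 0.04·b = 1.37
Solving simultaneously: a = 10.0667, b = 34.25.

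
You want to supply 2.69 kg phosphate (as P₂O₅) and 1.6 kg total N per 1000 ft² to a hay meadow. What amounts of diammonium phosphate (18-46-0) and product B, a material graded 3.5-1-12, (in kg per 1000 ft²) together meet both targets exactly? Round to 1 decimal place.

5.5 kg diammonium phosphate, 17.6 kg product B

Per-1000 ft² balance (a = diammonium phosphate, b = product B):
P₂O₅: 0.46·a + 0.01·b = 2.69
N: 0.18·a + 0.035·b = 1.6
From row1: a = (2.69 − 0.01·b) / 0.46.
Into row2: 0.18·(2.69 − 0.01·b)/0.46 + 0.035·b = 1.6 → b = 17.6084, a = 5.46503.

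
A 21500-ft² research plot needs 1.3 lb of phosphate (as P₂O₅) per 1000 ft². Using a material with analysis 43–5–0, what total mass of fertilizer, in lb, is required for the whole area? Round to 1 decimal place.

559.0 lb

Product per 1000 ft² = 1.3 / 5% = 26 lb.
Total product = 26 × 21500 / 1000 = 559 lb.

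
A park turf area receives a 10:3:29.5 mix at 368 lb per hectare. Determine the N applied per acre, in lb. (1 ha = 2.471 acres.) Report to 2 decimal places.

14.89 lb N per acre

nitrogen per hectare = 368 × 10% = 36.8 lb.
Convert to per acre: 36.8 × 0.404694 = 14.8928 lb.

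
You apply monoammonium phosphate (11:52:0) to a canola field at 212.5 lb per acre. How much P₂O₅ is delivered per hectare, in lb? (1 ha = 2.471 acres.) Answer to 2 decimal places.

273.05 lb P₂O₅ per hectare

P₂O₅ per acre = 212.5 × 52% = 110.5 lb.
Convert to per hectare: 110.5 × 2.471 = 273.046 lb.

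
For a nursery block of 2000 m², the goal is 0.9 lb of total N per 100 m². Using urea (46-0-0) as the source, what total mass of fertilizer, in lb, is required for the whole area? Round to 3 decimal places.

Product per 100 m² = 0.9 / 46% = 1.95652 lb.
Total product = 1.95652 × 2000 / 100 = 39.1304 lb.

39.130 lb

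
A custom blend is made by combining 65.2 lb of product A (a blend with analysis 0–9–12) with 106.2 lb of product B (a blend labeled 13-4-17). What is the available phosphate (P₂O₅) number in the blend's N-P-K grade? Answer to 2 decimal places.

5.90% P₂O₅

Total mass = 65.2 + 106.2 = 171.4 lb.
P₂O₅ mass = 9%×65.2 + 4%×106.2 = 10.116 lb.
% P₂O₅ = 10.116 / 171.4 = 5.90198%.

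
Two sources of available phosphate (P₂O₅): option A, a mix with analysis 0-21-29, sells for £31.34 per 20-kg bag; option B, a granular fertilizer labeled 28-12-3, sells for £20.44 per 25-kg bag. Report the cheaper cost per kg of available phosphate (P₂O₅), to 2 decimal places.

£6.81 per kg P₂O₅ (option B)

option A: P₂O₅ per bag = 20 × 21% = 4.2 kg; cost = 31.34 / 4.2 = £7.4619/kg P₂O₅.
option B: P₂O₅ per bag = 25 × 12% = 3 kg; cost = 20.44 / 3 = £6.8133/kg P₂O₅.
option B is cheaper.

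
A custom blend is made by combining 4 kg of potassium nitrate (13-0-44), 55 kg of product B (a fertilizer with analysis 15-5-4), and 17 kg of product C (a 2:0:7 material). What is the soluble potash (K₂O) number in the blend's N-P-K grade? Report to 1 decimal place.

Total mass = 4 + 55 + 17 = 76 kg.
K₂O mass = 44%×4 + 4%×55 + 7%×17 = 5.15 kg.
% K₂O = 5.15 / 76 = 6.77632%.

6.8% K₂O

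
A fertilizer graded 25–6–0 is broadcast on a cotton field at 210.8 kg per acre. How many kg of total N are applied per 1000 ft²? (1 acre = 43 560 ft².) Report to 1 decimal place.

nitrogen per acre = 210.8 × 25% = 52.7 kg.
Convert to per 1000 ft²: 52.7 × 0.0229568 = 1.20983 kg.

1.2 kg N per thousand sq ft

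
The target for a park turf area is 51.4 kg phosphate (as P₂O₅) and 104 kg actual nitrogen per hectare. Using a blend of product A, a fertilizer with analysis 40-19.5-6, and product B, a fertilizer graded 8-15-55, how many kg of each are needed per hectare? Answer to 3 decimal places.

258.739 kg product A, 6.306 kg product B

Let a = kg of product A, b = kg of product B (per hectare).
P₂O₅: 0.195·a + 0.15·b = 51.4
N: 0.4·a + 0.08·b = 104
Eliminate a: (row1) − 0.195/0.4·(row2) → 0.111·b = 0.7, so b = 6.30631.
Back-substitute: a = (51.4 − 0.15·6.30631) / 0.195 = 258.7387.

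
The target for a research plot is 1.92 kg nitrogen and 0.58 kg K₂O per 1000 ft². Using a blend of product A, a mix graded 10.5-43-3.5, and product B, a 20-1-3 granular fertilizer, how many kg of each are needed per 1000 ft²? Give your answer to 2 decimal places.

With a, b = kg per 1000 ft² of product A and product B:
N: 0.105·a + 0.2·b = 1.92
K₂O: 0.035·a + 0.03·b = 0.58
Eliminate b: (row1) − 0.2/0.03·(row2) → -0.128333·a = -1.94667, so a = 15.1688.
Then b = (0.58 − 0.035·15.1688) / 0.03 = 1.63636.

15.17 kg product A, 1.64 kg product B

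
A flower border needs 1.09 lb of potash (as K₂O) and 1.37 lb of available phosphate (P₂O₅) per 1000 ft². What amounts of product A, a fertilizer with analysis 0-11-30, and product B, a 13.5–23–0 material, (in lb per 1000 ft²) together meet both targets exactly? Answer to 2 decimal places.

3.63 lb product A, 4.22 lb product B

With a, b = lb per 1000 ft² of product A and product B:
K₂O: 0.3·a + 0·b = 1.09
P₂O₅: 0.11·a + 0.23·b = 1.37
Eliminate a: (row1) − 0.3/0.11·(row2) → -0.627273·b = -2.64636, so b = 4.21884.
Back-substitute: a = (1.09 − 0·4.21884) / 0.3 = 3.63333.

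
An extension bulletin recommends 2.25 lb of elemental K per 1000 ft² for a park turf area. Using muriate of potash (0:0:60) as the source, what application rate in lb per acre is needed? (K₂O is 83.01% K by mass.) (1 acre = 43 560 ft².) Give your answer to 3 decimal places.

196.784 lb of product per acre

As K₂O: 2.25 / 0.8301 = 2.71052 lb per 1000 ft².
Product per 1000 ft² = 2.71052 / 60% = 4.51753 lb.
Convert to per acre: 4.51753 × 43.56 = 196.7835 lb.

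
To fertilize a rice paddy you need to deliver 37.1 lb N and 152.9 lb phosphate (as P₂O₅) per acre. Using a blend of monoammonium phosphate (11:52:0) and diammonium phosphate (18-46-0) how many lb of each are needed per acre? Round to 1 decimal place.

243.2 lb monoammonium phosphate, 57.5 lb diammonium phosphate

Per-acre balance (a = monoammonium phosphate, b = diammonium phosphate):
N: 0.11·a + 0.18·b = 37.1
P₂O₅: 0.52·a + 0.46·b = 152.9
Eliminate a: (row1) − 0.11/0.52·(row2) → 0.0826923·b = 4.75577, so b = 57.5116.
Back-substitute: a = (37.1 − 0.18·57.5116) / 0.11 = 243.163.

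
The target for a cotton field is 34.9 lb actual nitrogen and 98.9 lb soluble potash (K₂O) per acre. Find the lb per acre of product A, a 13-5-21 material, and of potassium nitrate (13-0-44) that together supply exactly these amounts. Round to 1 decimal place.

Per-acre balance (a = product A, b = potassium nitrate):
N: 0.13·a + 0.13·b = 34.9
K₂O: 0.21·a + 0.44·b = 98.9
Eliminate a: (row1) − 0.13/0.21·(row2) → -0.142381·b = -26.3238, so b = 184.883.
Back-substitute: a = (34.9 − 0.13·184.883) / 0.13 = 83.5786.

83.6 lb product A, 184.9 lb potassium nitrate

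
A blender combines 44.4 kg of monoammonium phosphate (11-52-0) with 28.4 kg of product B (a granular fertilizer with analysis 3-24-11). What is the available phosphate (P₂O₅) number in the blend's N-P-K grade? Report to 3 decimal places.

Total mass = 44.4 + 28.4 = 72.8 kg.
P₂O₅ mass = 52%×44.4 + 24%×28.4 = 29.904 kg.
% P₂O₅ = 29.904 / 72.8 = 41.0769%.

41.077% P₂O₅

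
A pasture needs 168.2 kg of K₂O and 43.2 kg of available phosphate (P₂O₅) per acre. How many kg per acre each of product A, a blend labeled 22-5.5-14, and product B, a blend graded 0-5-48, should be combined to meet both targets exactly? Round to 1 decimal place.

Per-acre balance (a = product A, b = product B):
K₂O: 0.14·a + 0.48·b = 168.2
P₂O₅: 0.055·a + 0.05·b = 43.2
Eliminate a: (row1) − 0.14/0.055·(row2) → 0.352727·b = 58.2364, so b = 165.103.
Back-substitute: a = (168.2 − 0.48·165.103) / 0.14 = 635.361.

635.4 kg product A, 165.1 kg product B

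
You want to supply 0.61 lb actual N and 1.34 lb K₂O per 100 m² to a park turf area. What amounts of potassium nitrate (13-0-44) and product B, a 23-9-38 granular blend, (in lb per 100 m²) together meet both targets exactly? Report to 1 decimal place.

Let a = lb of potassium nitrate, b = lb of product B (per 100 m²).
N: 0.13·a + 0.23·b = 0.61
K₂O: 0.44·a + 0.38·b = 1.34
Solving simultaneously: a = 1.4749, b = 1.81853.

1.5 lb potassium nitrate, 1.8 lb product B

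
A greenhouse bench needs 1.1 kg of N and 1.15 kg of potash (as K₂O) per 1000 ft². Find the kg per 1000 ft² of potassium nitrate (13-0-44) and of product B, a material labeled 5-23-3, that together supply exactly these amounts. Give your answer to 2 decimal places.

With a, b = kg per 1000 ft² of potassium nitrate and product B:
N: 0.13·a + 0.05·b = 1.1
K₂O: 0.44·a + 0.03·b = 1.15
Eliminate a: (row1) − 0.13/0.44·(row2) → 0.0411364·b = 0.760227, so b = 18.4807.
Back-substitute: a = (1.1 − 0.05·18.4807) / 0.13 = 1.35359.

1.35 kg potassium nitrate, 18.48 kg product B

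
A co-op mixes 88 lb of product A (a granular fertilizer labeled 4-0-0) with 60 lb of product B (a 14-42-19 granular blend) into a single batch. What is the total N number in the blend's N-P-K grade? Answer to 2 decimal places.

Total mass = 88 + 60 = 148 lb.
N mass = 4%×88 + 14%×60 = 11.92 lb.
% N = 11.92 / 148 = 8.05405%.

8.05% N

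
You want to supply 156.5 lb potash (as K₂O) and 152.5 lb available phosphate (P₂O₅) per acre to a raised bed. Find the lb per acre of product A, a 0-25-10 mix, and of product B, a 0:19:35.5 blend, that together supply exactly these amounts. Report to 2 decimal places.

Per-acre balance (a = product A, b = product B):
K₂O: 0.1·a + 0.355·b = 156.5
P₂O₅: 0.25·a + 0.19·b = 152.5
From row1: a = (156.5 − 0.355·b) / 0.1.
Into row2: 0.25·(156.5 − 0.355·b)/0.1 + 0.19·b = 152.5 → b = 342.294, a = 349.857.

349.86 lb product A, 342.29 lb product B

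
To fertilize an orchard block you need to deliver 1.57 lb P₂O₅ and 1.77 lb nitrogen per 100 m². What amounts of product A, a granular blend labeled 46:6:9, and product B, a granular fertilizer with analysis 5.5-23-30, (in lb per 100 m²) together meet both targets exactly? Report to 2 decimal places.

3.13 lb product A, 6.01 lb product B

With a, b = lb per 100 m² of product A and product B:
P₂O₅: 0.06·a + 0.23·b = 1.57
N: 0.46·a + 0.055·b = 1.77
Eliminate a: (row1) − 0.06/0.46·(row2) → 0.222826·b = 1.33913, so b = 6.00976.
Back-substitute: a = (1.57 − 0.23·6.00976) / 0.06 = 3.12927.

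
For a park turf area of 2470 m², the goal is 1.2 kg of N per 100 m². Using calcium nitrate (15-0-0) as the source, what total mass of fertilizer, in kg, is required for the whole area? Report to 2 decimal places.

Product per 100 m² = 1.2 / 15% = 8 kg.
Total product = 8 × 2470 / 100 = 197.6 kg.

197.60 kg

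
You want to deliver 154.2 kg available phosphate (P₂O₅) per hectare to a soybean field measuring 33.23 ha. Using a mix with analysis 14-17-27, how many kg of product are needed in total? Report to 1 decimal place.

Product per hectare = 154.2 / 17% = 907.059 kg.
Total product = 907.059 × 33.23 = 30141.56 kg.

30141.6 kg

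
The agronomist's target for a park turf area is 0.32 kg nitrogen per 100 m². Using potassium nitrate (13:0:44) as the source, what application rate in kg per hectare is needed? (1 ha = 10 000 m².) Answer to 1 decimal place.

246.2 kg of product per hectare

Product per 100 m² = 0.32 / 13% = 2.46154 kg.
Convert to per hectare: 2.46154 × 100 = 246.154 kg.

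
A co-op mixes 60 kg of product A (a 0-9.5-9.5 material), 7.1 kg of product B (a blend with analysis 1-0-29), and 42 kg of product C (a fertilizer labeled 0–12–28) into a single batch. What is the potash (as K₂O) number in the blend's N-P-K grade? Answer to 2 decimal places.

17.89% K₂O

Total mass = 60 + 7.1 + 42 = 109.1 kg.
K₂O mass = 9.5%×60 + 29%×7.1 + 28%×42 = 19.519 kg.
% K₂O = 19.519 / 109.1 = 17.8909%.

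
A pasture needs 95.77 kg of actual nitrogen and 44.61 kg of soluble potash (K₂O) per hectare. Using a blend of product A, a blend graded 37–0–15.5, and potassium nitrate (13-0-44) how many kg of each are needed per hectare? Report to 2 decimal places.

With a, b = kg per hectare of product A and potassium nitrate:
N: 0.37·a + 0.13·b = 95.77
K₂O: 0.155·a + 0.44·b = 44.61
Eliminate b: (row1) − 0.13/0.44·(row2) → 0.324205·a = 82.5898, so a = 254.746.
Then b = (44.61 − 0.155·254.746) / 0.44 = 11.6463.

254.75 kg product A, 11.65 kg potassium nitrate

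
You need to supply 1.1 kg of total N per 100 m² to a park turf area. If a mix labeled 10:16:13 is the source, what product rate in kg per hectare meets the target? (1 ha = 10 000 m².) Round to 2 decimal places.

Product per 100 m² = 1.1 / 10% = 11 kg.
Convert to per hectare: 11 × 100 = 1100 kg.

1100.00 kg of product per hectare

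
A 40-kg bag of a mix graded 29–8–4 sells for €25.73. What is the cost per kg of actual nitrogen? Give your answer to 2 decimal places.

€2.22 per kg N

N in bag = 40 × 29% = 11.6 kg.
Cost per kg N = €25.73 / 11.6 = €2.2181.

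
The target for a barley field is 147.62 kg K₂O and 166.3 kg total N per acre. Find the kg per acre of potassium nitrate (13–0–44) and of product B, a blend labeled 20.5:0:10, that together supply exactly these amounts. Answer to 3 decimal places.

176.582 kg potassium nitrate, 699.241 kg product B

Let a = kg of potassium nitrate, b = kg of product B (per acre).
K₂O: 0.44·a + 0.1·b = 147.62
N: 0.13·a + 0.205·b = 166.3
Eliminate a: (row1) − 0.44/0.13·(row2) → -0.593846·b = -415.242, so b = 699.2409.
Back-substitute: a = (147.62 − 0.1·699.2409) / 0.44 = 176.5816.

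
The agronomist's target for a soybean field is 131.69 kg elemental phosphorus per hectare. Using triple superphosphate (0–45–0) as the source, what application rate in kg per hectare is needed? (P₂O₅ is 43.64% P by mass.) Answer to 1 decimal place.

670.6 kg of product per hectare

As P₂O₅: 131.69 / 0.4364 = 301.764 kg per hectare.
Product per hectare = 301.764 / 45% = 670.588 kg.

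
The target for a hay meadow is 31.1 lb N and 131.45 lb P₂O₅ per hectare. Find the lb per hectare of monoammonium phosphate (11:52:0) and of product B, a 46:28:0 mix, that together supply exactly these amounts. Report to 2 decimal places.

248.36 lb monoammonium phosphate, 8.22 lb product B

Per-hectare balance (a = monoammonium phosphate, b = product B):
N: 0.11·a + 0.46·b = 31.1
P₂O₅: 0.52·a + 0.28·b = 131.45
Eliminate a: (row1) − 0.11/0.52·(row2) → 0.400769·b = 3.29327, so b = 8.21737.
Back-substitute: a = (31.1 − 0.46·8.21737) / 0.11 = 248.364.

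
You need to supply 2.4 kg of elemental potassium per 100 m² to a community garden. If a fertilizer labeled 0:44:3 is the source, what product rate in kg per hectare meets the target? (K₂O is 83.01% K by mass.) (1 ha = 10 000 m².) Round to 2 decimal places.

As K₂O: 2.4 / 0.8301 = 2.89122 kg per 100 m².
Product per 100 m² = 2.89122 / 3% = 96.3739 kg.
Convert to per hectare: 96.3739 × 100 = 9637.393 kg.

9637.39 kg of product per hectare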